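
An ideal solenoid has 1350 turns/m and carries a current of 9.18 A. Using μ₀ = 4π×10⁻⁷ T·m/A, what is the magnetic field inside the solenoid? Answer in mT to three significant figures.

B ≈ 15.6 mT

Inside a long solenoid, B = μ₀nI.
B = (4π×10⁻⁷)(1.350×10^3 m⁻¹)(9.18 A) = 1.557×10^-2 T.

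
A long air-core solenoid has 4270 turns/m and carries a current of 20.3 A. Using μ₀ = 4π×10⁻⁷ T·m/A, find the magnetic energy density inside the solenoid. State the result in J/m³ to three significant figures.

B = μ₀nI = (4π×10⁻⁷)(4.270×10^3)(20.3) = 0.1089 T.
u = B²/(2μ₀) = (0.1089)²/(2×4π×10⁻⁷) = 4.721×10^3 J/m³.

u ≈ 4720 J/m³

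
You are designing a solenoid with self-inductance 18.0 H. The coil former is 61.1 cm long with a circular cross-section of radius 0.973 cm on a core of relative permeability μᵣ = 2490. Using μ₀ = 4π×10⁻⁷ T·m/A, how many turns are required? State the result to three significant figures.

A = πr² = π(9.730×10^-3 m)² = 2.974×10^-4 m².
From L = μ₀μᵣN²A/ℓ, N = √(Lℓ / (μ₀μᵣA)).
N = √[(18)(0.611) / ((4π×10⁻⁷)(2490)×2.974×10^-4)] = √(1.182×10^7) ≈ 3437.7.

N ≈ 3440 turns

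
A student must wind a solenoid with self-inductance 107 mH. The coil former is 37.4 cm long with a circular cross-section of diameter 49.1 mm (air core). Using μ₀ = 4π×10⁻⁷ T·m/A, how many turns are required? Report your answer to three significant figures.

A = π(d/2)² = π(2.455×10^-2 m)² = 1.893×10^-3 m².
From L = μ₀N²A/ℓ, N = √(Lℓ / (μ₀A)).
N = √[(0.107)(0.374) / ((4π×10⁻⁷)×1.893×10^-3)] = √(1.682×10^7) ≈ 4101.1.

N ≈ 4100 turns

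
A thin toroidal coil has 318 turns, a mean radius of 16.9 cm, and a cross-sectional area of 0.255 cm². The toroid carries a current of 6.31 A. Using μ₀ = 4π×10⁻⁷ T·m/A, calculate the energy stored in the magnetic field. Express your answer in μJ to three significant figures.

U ≈ 60.8 μJ

L = μ₀N²A/(2πR) = (4π×10⁻⁷)(318)²(2.550×10^-5)/(2π×0.169) = 3.052×10^-6 H.
U = ½LI² = ½(3.052×10^-6)(6.31)² = 6.075×10^-5 J.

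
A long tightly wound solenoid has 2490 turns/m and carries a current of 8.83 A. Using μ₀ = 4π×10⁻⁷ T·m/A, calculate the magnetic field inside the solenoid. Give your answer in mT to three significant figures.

B ≈ 27.6 mT

Inside a long solenoid, B = μ₀nI.
B = (4π×10⁻⁷)(2.490×10^3 m⁻¹)(8.83 A) = 2.763×10^-2 T.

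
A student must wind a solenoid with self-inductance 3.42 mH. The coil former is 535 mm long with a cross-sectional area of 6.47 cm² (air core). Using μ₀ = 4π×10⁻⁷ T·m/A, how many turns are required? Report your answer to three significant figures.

A = 6.47 cm² = 6.470×10^-4 m².
From L = μ₀N²A/ℓ, N = √(Lℓ / (μ₀A)).
N = √[(3.420×10^-3)(0.535) / ((4π×10⁻⁷)×6.470×10^-4)] = √(2.250×10^6) ≈ 1500.1.

N ≈ 1500 turns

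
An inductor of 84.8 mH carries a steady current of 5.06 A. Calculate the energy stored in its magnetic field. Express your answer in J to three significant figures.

Stored magnetic energy: U = ½LI².
U = ½(8.480×10^-2 H)(5.06 A)² = 1.086 J.

U ≈ 1.09 J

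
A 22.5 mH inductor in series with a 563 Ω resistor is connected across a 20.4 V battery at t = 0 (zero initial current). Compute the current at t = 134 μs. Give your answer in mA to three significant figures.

τ = L/R = 2.250×10^-2/563 = 3.996×10^-5 s; final current I_∞ = ε/R = 20.4/563 = 3.623×10^-2 A.
I(t) = I_∞(1 − e^(−t/τ)) with t/τ = 3.353.
I = (3.623×10^-2)(1 − e^(−3.353)) = 3.497×10^-2 A.

I ≈ 35.0 mA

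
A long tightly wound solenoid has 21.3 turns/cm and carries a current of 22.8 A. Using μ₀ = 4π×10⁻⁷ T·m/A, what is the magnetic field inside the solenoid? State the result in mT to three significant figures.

B ≈ 61.0 mT

Inside a long solenoid, B = μ₀nI.
B = (4π×10⁻⁷)(2.130×10^3 m⁻¹)(22.8 A) = 6.103×10^-2 T.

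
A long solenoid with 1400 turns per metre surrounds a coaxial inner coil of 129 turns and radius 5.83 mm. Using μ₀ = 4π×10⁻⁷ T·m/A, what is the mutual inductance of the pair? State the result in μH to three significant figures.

The outer solenoid produces a uniform field B₁ = μ₀n₁I₁ across the inner coil,
so the flux linkage is N₂Φ = N₂B₁A₂ = μ₀n₁N₂A₂·I₁, giving M = μ₀n₁N₂A₂.
A₂ = πr² = π(5.830×10^-3 m)² = 1.068×10^-4 m².
M = (4π×10⁻⁷)(1400)(129)(1.068×10^-4) = 2.423×10^-5 H.

M ≈ 24.2 μH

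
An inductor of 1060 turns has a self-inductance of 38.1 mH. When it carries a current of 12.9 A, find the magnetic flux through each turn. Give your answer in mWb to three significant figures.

From L = NΦ_B/I, the flux per turn is Φ_B = LI/N.
Φ_B = (3.810×10^-2 H)(12.9 A)/1060 = 4.637×10^-4 Wb.

Φ_B ≈ 0.464 mWb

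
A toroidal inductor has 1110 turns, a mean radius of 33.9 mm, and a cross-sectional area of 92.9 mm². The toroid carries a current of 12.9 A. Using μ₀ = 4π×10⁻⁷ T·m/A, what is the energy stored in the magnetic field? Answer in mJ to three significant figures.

L = μ₀N²A/(2πR) = (4π×10⁻⁷)(1110)²(9.290×10^-5)/(2π×3.390×10^-2) = 6.753×10^-4 H.
U = ½LI² = ½(6.753×10^-4)(12.9)² = 5.619×10^-2 J.

U ≈ 56.2 mJ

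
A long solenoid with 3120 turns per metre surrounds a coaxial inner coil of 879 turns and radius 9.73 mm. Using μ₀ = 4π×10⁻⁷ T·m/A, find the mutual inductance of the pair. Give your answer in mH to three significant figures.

M ≈ 1.03 mH

The outer solenoid produces a uniform field B₁ = μ₀n₁I₁ across the inner coil,
so the flux linkage is N₂Φ = N₂B₁A₂ = μ₀n₁N₂A₂·I₁, giving M = μ₀n₁N₂A₂.
A₂ = πr² = π(9.730×10^-3 m)² = 2.974×10^-4 m².
M = (4π×10⁻⁷)(3120)(879)(2.974×10^-4) = 1.025×10^-3 H.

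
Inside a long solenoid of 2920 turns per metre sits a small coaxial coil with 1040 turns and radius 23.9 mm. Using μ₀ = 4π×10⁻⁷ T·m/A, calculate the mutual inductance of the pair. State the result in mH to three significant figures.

M ≈ 6.85 mH

The outer solenoid produces a uniform field B₁ = μ₀n₁I₁ across the inner coil,
so the flux linkage is N₂Φ = N₂B₁A₂ = μ₀n₁N₂A₂·I₁, giving M = μ₀n₁N₂A₂.
A₂ = πr² = π(2.390×10^-2 m)² = 1.7945×10^-3 m².
M = (4π×10⁻⁷)(2920)(1040)(1.7945×10^-3) = 6.848×10^-3 H.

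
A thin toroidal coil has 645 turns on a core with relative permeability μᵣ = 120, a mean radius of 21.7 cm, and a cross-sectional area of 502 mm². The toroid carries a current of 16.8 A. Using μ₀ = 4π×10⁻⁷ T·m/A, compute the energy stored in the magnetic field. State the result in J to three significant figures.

L = μ₀μᵣN²A/(2πR) = (4π×10⁻⁷)(120)(645)²(5.020×10^-4)/(2π×0.217) = 2.310×10^-2 H.
U = ½LI² = ½(2.310×10^-2)(16.8)² = 3.26 J.

U ≈ 3.26 J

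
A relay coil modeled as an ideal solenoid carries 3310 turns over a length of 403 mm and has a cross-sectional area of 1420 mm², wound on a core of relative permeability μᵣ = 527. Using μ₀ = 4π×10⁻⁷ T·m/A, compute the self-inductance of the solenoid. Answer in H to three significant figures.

A = 1420 mm² = 1.420×10^-3 m².
For a long solenoid, L = μ₀μᵣN²A/ℓ.
L = (4π×10⁻⁷)(527)(3310)²(1.420×10^-3)/(0.403 m) = 25.57 H.

L ≈ 25.6 H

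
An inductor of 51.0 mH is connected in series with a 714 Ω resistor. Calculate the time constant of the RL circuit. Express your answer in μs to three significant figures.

τ = L/R = (5.100×10^-2 H)/(714 Ω) = 7.143×10^-5 s.

τ ≈ 71.4 μs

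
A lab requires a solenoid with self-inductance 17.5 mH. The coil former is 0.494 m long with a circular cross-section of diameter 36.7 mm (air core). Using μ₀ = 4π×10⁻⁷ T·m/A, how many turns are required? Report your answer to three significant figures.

A = π(d/2)² = π(1.835×10^-2 m)² = 1.058×10^-3 m².
From L = μ₀N²A/ℓ, N = √(Lℓ / (μ₀A)).
N = √[(1.750×10^-2)(0.494) / ((4π×10⁻⁷)×1.058×10^-3)] = √(6.503×10^6) ≈ 2550.2.

N ≈ 2550 turns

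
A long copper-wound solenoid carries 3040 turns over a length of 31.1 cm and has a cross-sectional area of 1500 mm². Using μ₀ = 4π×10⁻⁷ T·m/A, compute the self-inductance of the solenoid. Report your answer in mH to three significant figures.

A = 1500 mm² = 1.500×10^-3 m².
For a long solenoid, L = μ₀N²A/ℓ.
L = (4π×10⁻⁷)(3040)²(1.500×10^-3)/(0.311 m) = 5.601×10^-2 H.

L ≈ 56.0 mH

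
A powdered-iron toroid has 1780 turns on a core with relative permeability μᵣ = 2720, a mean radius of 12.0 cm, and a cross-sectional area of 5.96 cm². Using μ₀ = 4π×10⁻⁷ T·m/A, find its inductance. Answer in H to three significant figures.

L ≈ 8.56 H

For a thin toroid, L = μ₀μᵣN²A/(2πR).
L = (4π×10⁻⁷)(2720)(1780)²(5.960×10^-4) / (2π×0.12 m) = 8.561 H.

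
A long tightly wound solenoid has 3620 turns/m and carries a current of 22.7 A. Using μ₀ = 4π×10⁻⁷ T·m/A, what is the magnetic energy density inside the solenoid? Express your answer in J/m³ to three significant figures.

B = μ₀nI = (4π×10⁻⁷)(3.620×10^3)(22.7) = 0.1033 T.
u = B²/(2μ₀) = (0.1033)²/(2×4π×10⁻⁷) = 4.243×10^3 J/m³.

u ≈ 4240 J/m³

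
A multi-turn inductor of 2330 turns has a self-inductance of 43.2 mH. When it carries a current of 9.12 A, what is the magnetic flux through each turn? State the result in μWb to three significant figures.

Φ_B ≈ 169 μWb

From L = NΦ_B/I, the flux per turn is Φ_B = LI/N.
Φ_B = (4.320×10^-2 H)(9.12 A)/2330 = 1.691×10^-4 Wb.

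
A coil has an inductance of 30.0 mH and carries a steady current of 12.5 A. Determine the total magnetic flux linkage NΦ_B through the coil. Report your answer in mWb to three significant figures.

NΦ_B ≈ 375 mWb

From L = NΦ_B/I, the flux linkage is NΦ_B = LI.
NΦ_B = (3.000×10^-2 H)(12.5 A) = 0.375 Wb.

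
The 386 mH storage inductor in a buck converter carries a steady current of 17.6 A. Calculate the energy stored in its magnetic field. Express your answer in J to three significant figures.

U ≈ 59.8 J

Stored magnetic energy: U = ½LI².
U = ½(0.386 H)(17.6 A)² = 59.78 J.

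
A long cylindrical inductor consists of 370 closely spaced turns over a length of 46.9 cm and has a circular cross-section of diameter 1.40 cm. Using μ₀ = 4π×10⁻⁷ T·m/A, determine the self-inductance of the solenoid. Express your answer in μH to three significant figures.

A = π(d/2)² = π(7.000×10^-3 m)² = 1.539×10^-4 m².
For a long solenoid, L = μ₀N²A/ℓ.
L = (4π×10⁻⁷)(370)²(1.539×10^-4)/(0.469 m) = 5.647×10^-5 H.

L ≈ 56.5 μH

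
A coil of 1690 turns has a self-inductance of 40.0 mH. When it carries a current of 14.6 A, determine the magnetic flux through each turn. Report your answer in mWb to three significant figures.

Φ_B ≈ 0.346 mWb

From L = NΦ_B/I, the flux per turn is Φ_B = LI/N.
Φ_B = (4.000×10^-2 H)(14.6 A)/1690 = 3.456×10^-4 Wb.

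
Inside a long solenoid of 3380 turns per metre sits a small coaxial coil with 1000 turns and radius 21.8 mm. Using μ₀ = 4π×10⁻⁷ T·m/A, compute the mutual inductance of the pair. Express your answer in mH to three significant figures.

M ≈ 6.34 mH

The outer solenoid produces a uniform field B₁ = μ₀n₁I₁ across the inner coil,
so the flux linkage is N₂Φ = N₂B₁A₂ = μ₀n₁N₂A₂·I₁, giving M = μ₀n₁N₂A₂.
A₂ = πr² = π(2.180×10^-2 m)² = 1.493×10^-3 m².
M = (4π×10⁻⁷)(3380)(1000)(1.493×10^-3) = 6.341×10^-3 H.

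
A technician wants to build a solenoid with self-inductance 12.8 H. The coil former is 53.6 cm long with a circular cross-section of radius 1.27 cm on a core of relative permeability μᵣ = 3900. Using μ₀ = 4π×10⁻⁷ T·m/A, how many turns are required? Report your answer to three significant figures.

N ≈ 1660 turns

A = πr² = π(1.270×10^-2 m)² = 5.067×10^-4 m².
From L = μ₀μᵣN²A/ℓ, N = √(Lℓ / (μ₀μᵣA)).
N = √[(12.8)(0.536) / ((4π×10⁻⁷)(3900)×5.067×10^-4)] = √(2.763×10^6) ≈ 1662.2.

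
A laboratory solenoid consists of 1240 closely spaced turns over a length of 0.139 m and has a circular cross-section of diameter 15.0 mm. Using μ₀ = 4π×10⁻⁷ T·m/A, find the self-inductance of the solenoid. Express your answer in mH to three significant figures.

A = π(d/2)² = π(7.500×10^-3 m)² = 1.767×10^-4 m².
For a long solenoid, L = μ₀N²A/ℓ.
L = (4π×10⁻⁷)(1240)²(1.767×10^-4)/(0.139 m) = 2.456×10^-3 H.

L ≈ 2.46 mH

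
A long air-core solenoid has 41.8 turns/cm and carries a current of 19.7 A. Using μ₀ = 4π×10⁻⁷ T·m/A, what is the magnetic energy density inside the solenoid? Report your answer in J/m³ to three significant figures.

B = μ₀nI = (4π×10⁻⁷)(4.180×10^3)(19.7) = 0.10348 T.
u = B²/(2μ₀) = (0.10348)²/(2×4π×10⁻⁷) = 4.261×10^3 J/m³.

u ≈ 4260 J/m³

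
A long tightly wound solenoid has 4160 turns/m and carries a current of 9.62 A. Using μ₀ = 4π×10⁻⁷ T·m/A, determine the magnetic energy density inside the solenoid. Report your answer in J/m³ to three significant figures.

B = μ₀nI = (4π×10⁻⁷)(4.160×10^3)(9.62) = 5.029×10^-2 T.
u = B²/(2μ₀) = (5.029×10^-2)²/(2×4π×10⁻⁷) = 1.006×10^3 J/m³.

u ≈ 1010 J/m³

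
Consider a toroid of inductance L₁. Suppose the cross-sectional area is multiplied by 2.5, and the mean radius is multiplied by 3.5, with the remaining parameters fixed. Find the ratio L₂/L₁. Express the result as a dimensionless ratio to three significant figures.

L₂/L₁ = 0.714

For a toroid, L ∝ μᵣN²A/R.
L₂/L₁ = (2.5) × (3.5)^-1 = 0.714.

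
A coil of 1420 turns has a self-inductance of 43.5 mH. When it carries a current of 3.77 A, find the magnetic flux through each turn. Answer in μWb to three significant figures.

From L = NΦ_B/I, the flux per turn is Φ_B = LI/N.
Φ_B = (4.350×10^-2 H)(3.77 A)/1420 = 1.1549×10^-4 Wb.

Φ_B ≈ 115 μWb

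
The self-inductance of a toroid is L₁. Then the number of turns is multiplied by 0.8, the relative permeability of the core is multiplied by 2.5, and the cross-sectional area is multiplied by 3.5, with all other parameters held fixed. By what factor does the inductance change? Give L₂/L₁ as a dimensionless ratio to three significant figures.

L₂/L₁ = 5.60

For a toroid, L ∝ μᵣN²A/R.
L₂/L₁ = (0.8)^2 × (2.5) × (3.5) = 5.60.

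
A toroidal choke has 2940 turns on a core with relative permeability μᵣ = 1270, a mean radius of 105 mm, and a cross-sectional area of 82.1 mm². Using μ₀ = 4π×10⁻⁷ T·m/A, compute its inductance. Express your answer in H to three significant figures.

L ≈ 1.72 H

For a thin toroid, L = μ₀μᵣN²A/(2πR).
L = (4π×10⁻⁷)(1270)(2940)²(8.210×10^-5) / (2π×0.105 m) = 1.717 H.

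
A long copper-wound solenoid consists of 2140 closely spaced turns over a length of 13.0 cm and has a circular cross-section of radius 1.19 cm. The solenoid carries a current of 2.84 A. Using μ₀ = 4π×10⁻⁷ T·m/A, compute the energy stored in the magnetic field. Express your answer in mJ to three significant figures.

U ≈ 79.4 mJ

A = πr² = π(1.190×10^-2 m)² = 4.449×10^-4 m².
L = μ₀N²A/ℓ = (4π×10⁻⁷)(2140)²(4.449×10^-4)/(0.13) = 1.969×10^-2 H.
U = ½LI² = ½(1.969×10^-2)(2.84)² = 7.942×10^-2 J.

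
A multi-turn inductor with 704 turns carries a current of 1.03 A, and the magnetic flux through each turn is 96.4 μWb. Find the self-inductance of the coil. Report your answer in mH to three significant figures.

L ≈ 65.9 mH

Self-inductance is defined by L = NΦ_B/I (flux linkage over current).
L = (704)(9.640×10^-5 Wb)/(1.03 A) = 6.589×10^-2 H.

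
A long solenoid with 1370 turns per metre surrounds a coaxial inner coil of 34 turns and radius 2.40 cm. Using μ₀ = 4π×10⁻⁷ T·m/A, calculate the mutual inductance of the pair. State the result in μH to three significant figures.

The outer solenoid produces a uniform field B₁ = μ₀n₁I₁ across the inner coil,
so the flux linkage is N₂Φ = N₂B₁A₂ = μ₀n₁N₂A₂·I₁, giving M = μ₀n₁N₂A₂.
A₂ = πr² = π(2.400×10^-2 m)² = 1.810×10^-3 m².
M = (4π×10⁻⁷)(1370)(34)(1.810×10^-3) = 1.059×10^-4 H.

M ≈ 106 μH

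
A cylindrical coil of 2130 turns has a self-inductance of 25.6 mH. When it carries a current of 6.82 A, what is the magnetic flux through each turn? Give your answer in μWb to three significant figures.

Φ_B ≈ 82.0 μWb

From L = NΦ_B/I, the flux per turn is Φ_B = LI/N.
Φ_B = (2.560×10^-2 H)(6.82 A)/2130 = 8.197×10^-5 Wb.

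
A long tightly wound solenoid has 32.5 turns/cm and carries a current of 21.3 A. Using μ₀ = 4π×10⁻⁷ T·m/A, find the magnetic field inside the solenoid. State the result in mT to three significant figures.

B ≈ 87.0 mT

Inside a long solenoid, B = μ₀nI.
B = (4π×10⁻⁷)(3.250×10^3 m⁻¹)(21.3 A) = 8.699×10^-2 T.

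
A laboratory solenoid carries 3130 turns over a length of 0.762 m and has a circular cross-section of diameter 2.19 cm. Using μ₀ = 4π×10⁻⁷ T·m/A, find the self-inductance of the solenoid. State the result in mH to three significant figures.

L ≈ 6.09 mH

A = π(d/2)² = π(1.095×10^-2 m)² = 3.767×10^-4 m².
For a long solenoid, L = μ₀N²A/ℓ.
L = (4π×10⁻⁷)(3130)²(3.767×10^-4)/(0.762 m) = 6.086×10^-3 H.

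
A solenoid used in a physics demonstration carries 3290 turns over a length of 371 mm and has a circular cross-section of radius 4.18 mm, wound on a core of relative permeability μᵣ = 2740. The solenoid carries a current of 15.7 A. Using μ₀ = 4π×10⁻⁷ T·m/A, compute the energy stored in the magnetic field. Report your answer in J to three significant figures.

U ≈ 680 J

A = πr² = π(4.180×10^-3 m)² = 5.489×10^-5 m².
L = μ₀μᵣN²A/ℓ = (4π×10⁻⁷)(2740)(3290)²(5.489×10^-5)/(0.371) = 5.514 H.
U = ½LI² = ½(5.514)(15.7)² = 679.6 J.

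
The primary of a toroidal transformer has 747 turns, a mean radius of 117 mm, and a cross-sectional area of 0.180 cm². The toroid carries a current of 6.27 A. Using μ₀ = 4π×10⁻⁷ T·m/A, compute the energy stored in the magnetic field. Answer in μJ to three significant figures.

L = μ₀N²A/(2πR) = (4π×10⁻⁷)(747)²(1.800×10^-5)/(2π×0.117) = 1.717×10^-5 H.
U = ½LI² = ½(1.717×10^-5)(6.27)² = 3.3749×10^-4 J.

U ≈ 337 μJ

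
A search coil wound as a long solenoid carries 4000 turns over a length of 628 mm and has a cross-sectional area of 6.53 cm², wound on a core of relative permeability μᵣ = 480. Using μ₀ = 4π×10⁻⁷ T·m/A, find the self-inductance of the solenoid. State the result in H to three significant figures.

L ≈ 10.0 H

A = 6.53 cm² = 6.530×10^-4 m².
For a long solenoid, L = μ₀μᵣN²A/ℓ.
L = (4π×10⁻⁷)(480)(4000)²(6.530×10^-4)/(0.628 m) = 10.04 H.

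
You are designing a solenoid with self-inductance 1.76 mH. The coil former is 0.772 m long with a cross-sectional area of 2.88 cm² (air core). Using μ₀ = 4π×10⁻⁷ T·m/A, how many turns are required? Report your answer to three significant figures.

A = 2.88 cm² = 2.880×10^-4 m².
From L = μ₀N²A/ℓ, N = √(Lℓ / (μ₀A)).
N = √[(1.760×10^-3)(0.772) / ((4π×10⁻⁷)×2.880×10^-4)] = √(3.754×10^6) ≈ 1937.6.

N ≈ 1940 turns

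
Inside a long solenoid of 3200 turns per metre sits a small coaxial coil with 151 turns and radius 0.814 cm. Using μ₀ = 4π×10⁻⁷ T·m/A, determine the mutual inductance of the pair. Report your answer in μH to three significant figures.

The outer solenoid produces a uniform field B₁ = μ₀n₁I₁ across the inner coil,
so the flux linkage is N₂Φ = N₂B₁A₂ = μ₀n₁N₂A₂·I₁, giving M = μ₀n₁N₂A₂.
A₂ = πr² = π(8.140×10^-3 m)² = 2.082×10^-4 m².
M = (4π×10⁻⁷)(3200)(151)(2.082×10^-4) = 1.264×10^-4 H.

M ≈ 126 μH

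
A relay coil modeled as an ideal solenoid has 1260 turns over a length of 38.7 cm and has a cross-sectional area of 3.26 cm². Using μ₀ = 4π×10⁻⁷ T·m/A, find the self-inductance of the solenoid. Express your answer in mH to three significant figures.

L ≈ 1.68 mH

A = 3.26 cm² = 3.260×10^-4 m².
For a long solenoid, L = μ₀N²A/ℓ.
L = (4π×10⁻⁷)(1260)²(3.260×10^-4)/(0.387 m) = 1.681×10^-3 H.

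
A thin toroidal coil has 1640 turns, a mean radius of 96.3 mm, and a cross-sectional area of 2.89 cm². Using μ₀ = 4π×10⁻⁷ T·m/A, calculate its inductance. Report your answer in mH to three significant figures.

For a thin toroid, L = μ₀N²A/(2πR).
L = (4π×10⁻⁷)(1640)²(2.890×10^-4) / (2π×9.630×10^-2 m) = 1.614×10^-3 H.

L ≈ 1.61 mH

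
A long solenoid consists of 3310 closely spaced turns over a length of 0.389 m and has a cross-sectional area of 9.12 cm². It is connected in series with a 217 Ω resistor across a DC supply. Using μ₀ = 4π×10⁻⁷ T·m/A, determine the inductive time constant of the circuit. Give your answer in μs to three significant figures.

τ ≈ 149 μs

A = 9.12 cm² = 9.120×10^-4 m².
L = μ₀N²A/ℓ = (4π×10⁻⁷)(3310)²(9.120×10^-4)/(0.389) = 3.228×10^-2 H.
τ = L/R = (3.228×10^-2)/(217) = 1.487×10^-4 s.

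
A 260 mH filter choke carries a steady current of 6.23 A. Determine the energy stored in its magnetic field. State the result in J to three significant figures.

Stored magnetic energy: U = ½LI².
U = ½(0.26 H)(6.23 A)² = 5.046 J.

U ≈ 5.05 J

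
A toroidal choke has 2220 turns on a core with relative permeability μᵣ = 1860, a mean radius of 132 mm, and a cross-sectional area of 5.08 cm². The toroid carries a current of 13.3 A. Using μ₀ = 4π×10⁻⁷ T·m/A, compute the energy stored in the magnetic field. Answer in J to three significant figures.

L = μ₀μᵣN²A/(2πR) = (4π×10⁻⁷)(1860)(2220)²(5.080×10^-4)/(2π×0.132) = 7.056 H.
U = ½LI² = ½(7.056)(13.3)² = 624 J.

U ≈ 624 J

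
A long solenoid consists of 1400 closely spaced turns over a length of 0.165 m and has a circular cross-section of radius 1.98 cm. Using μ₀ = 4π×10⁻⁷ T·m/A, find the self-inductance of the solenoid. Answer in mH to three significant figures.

A = πr² = π(1.980×10^-2 m)² = 1.232×10^-3 m².
For a long solenoid, L = μ₀N²A/ℓ.
L = (4π×10⁻⁷)(1400)²(1.232×10^-3)/(0.165 m) = 1.838×10^-2 H.

L ≈ 18.4 mH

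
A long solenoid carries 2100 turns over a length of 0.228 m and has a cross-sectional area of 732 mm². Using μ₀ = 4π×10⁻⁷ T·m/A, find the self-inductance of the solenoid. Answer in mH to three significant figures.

A = 732 mm² = 7.320×10^-4 m².
For a long solenoid, L = μ₀N²A/ℓ.
L = (4π×10⁻⁷)(2100)²(7.320×10^-4)/(0.228 m) = 1.779×10^-2 H.

L ≈ 17.8 mH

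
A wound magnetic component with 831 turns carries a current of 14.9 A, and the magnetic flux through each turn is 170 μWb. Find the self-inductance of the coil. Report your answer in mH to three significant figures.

L ≈ 9.48 mH

Self-inductance is defined by L = NΦ_B/I (flux linkage over current).
L = (831)(1.700×10^-4 Wb)/(14.9 A) = 9.481×10^-3 H.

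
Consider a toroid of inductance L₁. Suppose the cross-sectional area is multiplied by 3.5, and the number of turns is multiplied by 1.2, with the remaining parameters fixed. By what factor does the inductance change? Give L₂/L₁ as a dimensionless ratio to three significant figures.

L₂/L₁ = 5.04

For a toroid, L ∝ μᵣN²A/R.
L₂/L₁ = (3.5) × (1.2)^2 = 5.04.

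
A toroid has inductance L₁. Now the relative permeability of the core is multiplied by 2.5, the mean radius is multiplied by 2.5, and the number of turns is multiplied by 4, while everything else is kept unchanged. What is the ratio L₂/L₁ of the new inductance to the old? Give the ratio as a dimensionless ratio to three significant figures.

L₂/L₁ = 16.0

For a toroid, L ∝ μᵣN²A/R.
L₂/L₁ = (2.5) × (2.5)^-1 × (4)^2 = 16.0.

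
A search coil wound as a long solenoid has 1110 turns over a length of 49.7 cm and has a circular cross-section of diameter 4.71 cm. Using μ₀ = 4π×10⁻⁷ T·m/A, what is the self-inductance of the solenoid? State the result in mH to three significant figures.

A = π(d/2)² = π(2.355×10^-2 m)² = 1.742×10^-3 m².
For a long solenoid, L = μ₀N²A/ℓ.
L = (4π×10⁻⁷)(1110)²(1.742×10^-3)/(0.497 m) = 5.428×10^-3 H.

L ≈ 5.43 mH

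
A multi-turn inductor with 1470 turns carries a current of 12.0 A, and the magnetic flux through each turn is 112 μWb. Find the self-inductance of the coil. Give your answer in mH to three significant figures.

Self-inductance is defined by L = NΦ_B/I (flux linkage over current).
L = (1470)(1.120×10^-4 Wb)/(12.0 A) = 1.372×10^-2 H.

L ≈ 13.7 mH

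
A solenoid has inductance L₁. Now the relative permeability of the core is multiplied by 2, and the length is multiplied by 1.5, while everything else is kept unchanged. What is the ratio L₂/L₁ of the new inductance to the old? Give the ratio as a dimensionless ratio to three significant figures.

For a solenoid, L ∝ μᵣN²A/ℓ.
L₂/L₁ = (2) × (1.5)^-1 = 1.33.

L₂/L₁ = 1.33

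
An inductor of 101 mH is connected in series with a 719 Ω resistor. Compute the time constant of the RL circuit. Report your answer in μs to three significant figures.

τ = L/R = (0.101 H)/(719 Ω) = 1.4047×10^-4 s.

τ ≈ 140 μs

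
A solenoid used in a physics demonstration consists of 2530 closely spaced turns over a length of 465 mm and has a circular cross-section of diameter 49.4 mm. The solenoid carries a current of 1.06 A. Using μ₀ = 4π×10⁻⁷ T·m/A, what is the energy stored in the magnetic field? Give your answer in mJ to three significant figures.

U ≈ 18.6 mJ

A = π(d/2)² = π(2.470×10^-2 m)² = 1.917×10^-3 m².
L = μ₀N²A/ℓ = (4π×10⁻⁷)(2530)²(1.917×10^-3)/(0.465) = 3.315×10^-2 H.
U = ½LI² = ½(3.315×10^-2)(1.06)² = 1.863×10^-2 J.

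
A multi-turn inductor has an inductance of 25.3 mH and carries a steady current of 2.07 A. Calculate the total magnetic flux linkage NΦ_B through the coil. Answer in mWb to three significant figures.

From L = NΦ_B/I, the flux linkage is NΦ_B = LI.
NΦ_B = (2.530×10^-2 H)(2.07 A) = 5.237×10^-2 Wb.

NΦ_B ≈ 52.4 mWb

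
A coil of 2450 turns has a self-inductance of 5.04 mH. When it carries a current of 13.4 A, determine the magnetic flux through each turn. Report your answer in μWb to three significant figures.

From L = NΦ_B/I, the flux per turn is Φ_B = LI/N.
Φ_B = (5.040×10^-3 H)(13.4 A)/2450 = 2.757×10^-5 Wb.

Φ_B ≈ 27.6 μWb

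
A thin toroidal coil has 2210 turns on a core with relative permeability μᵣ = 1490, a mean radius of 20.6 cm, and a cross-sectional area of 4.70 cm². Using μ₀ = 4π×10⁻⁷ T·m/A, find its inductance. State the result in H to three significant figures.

For a thin toroid, L = μ₀μᵣN²A/(2πR).
L = (4π×10⁻⁷)(1490)(2210)²(4.700×10^-4) / (2π×0.206 m) = 3.321 H.

L ≈ 3.32 H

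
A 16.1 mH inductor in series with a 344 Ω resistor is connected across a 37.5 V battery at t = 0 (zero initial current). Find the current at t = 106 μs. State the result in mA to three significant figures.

τ = L/R = 1.610×10^-2/344 = 4.680×10^-5 s; final current I_∞ = ε/R = 37.5/344 = 0.109 A.
I(t) = I_∞(1 − e^(−t/τ)) with t/τ = 2.265.
I = (0.109)(1 − e^(−2.265)) = 9.769×10^-2 A.

I ≈ 97.7 mA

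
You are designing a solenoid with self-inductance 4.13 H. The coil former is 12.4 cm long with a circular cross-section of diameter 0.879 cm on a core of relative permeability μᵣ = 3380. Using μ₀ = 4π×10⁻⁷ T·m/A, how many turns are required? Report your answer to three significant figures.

N ≈ 1410 turns

A = π(d/2)² = π(4.395×10^-3 m)² = 6.068×10^-5 m².
From L = μ₀μᵣN²A/ℓ, N = √(Lℓ / (μ₀μᵣA)).
N = √[(4.13)(0.124) / ((4π×10⁻⁷)(3380)×6.068×10^-5)] = √(1.987×10^6) ≈ 1409.6.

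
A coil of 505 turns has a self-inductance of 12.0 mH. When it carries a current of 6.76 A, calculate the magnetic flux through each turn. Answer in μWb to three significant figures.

Φ_B ≈ 161 μWb

From L = NΦ_B/I, the flux per turn is Φ_B = LI/N.
Φ_B = (1.200×10^-2 H)(6.76 A)/505 = 1.606×10^-4 Wb.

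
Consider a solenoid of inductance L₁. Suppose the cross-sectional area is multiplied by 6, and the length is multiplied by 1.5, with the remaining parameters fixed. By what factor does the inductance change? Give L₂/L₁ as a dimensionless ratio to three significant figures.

For a solenoid, L ∝ μᵣN²A/ℓ.
L₂/L₁ = (6) × (1.5)^-1 = 4.00.

L₂/L₁ = 4.00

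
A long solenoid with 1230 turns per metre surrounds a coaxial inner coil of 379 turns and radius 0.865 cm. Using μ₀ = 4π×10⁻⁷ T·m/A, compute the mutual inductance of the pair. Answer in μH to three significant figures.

M ≈ 138 μH

The outer solenoid produces a uniform field B₁ = μ₀n₁I₁ across the inner coil,
so the flux linkage is N₂Φ = N₂B₁A₂ = μ₀n₁N₂A₂·I₁, giving M = μ₀n₁N₂A₂.
A₂ = πr² = π(8.650×10^-3 m)² = 2.351×10^-4 m².
M = (4π×10⁻⁷)(1230)(379)(2.351×10^-4) = 1.377×10^-4 H.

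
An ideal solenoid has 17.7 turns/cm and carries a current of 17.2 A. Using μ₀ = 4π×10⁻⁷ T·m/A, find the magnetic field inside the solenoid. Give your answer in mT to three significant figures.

Inside a long solenoid, B = μ₀nI.
B = (4π×10⁻⁷)(1.770×10^3 m⁻¹)(17.2 A) = 3.826×10^-2 T.

B ≈ 38.3 mT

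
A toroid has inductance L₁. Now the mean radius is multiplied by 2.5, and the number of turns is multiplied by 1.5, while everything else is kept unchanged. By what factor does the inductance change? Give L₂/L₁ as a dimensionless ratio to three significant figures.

For a toroid, L ∝ μᵣN²A/R.
L₂/L₁ = (2.5)^-1 × (1.5)^2 = 0.900.

L₂/L₁ = 0.900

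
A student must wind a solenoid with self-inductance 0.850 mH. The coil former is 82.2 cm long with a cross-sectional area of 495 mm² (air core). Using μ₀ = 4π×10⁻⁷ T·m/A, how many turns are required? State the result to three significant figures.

A = 495 mm² = 4.950×10^-4 m².
From L = μ₀N²A/ℓ, N = √(Lℓ / (μ₀A)).
N = √[(8.500×10^-4)(0.822) / ((4π×10⁻⁷)×4.950×10^-4)] = √(1.123×10^6) ≈ 1059.8.

N ≈ 1060 turns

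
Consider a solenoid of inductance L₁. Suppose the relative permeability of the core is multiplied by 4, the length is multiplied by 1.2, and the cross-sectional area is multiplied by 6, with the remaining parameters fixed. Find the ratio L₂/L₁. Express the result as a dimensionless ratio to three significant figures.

L₂/L₁ = 20.0

For a solenoid, L ∝ μᵣN²A/ℓ.
L₂/L₁ = (4) × (1.2)^-1 × (6) = 20.0.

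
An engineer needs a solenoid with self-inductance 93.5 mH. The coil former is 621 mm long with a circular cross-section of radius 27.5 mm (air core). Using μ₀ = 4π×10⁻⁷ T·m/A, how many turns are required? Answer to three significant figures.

N ≈ 4410 turns

A = πr² = π(2.750×10^-2 m)² = 2.376×10^-3 m².
From L = μ₀N²A/ℓ, N = √(Lℓ / (μ₀A)).
N = √[(9.350×10^-2)(0.621) / ((4π×10⁻⁷)×2.376×10^-3)] = √(1.9448×10^7) ≈ 4410.0.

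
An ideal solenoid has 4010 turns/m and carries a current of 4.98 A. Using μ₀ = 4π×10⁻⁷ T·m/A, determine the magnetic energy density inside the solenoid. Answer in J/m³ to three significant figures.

B = μ₀nI = (4π×10⁻⁷)(4.010×10^3)(4.98) = 2.509×10^-2 T.
u = B²/(2μ₀) = (2.509×10^-2)²/(2×4π×10⁻⁷) = 250.6 J/m³.

u ≈ 251 J/m³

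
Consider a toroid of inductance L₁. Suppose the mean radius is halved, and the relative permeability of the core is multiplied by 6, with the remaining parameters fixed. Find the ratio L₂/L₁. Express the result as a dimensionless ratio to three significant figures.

For a toroid, L ∝ μᵣN²A/R.
L₂/L₁ = (0.5)^-1 × (6) = 12.0.

L₂/L₁ = 12.0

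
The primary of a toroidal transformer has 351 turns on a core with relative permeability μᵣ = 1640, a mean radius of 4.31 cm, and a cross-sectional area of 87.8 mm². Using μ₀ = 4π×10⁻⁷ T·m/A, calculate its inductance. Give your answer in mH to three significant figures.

For a thin toroid, L = μ₀μᵣN²A/(2πR).
L = (4π×10⁻⁷)(1640)(351)²(8.780×10^-5) / (2π×4.310×10^-2 m) = 8.232×10^-2 H.

L ≈ 82.3 mH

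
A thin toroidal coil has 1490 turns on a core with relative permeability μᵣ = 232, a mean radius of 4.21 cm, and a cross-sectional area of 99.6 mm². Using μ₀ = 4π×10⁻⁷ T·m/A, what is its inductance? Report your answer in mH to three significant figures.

For a thin toroid, L = μ₀μᵣN²A/(2πR).
L = (4π×10⁻⁷)(232)(1490)²(9.960×10^-5) / (2π×4.210×10^-2 m) = 0.2437 H.

L ≈ 244 mH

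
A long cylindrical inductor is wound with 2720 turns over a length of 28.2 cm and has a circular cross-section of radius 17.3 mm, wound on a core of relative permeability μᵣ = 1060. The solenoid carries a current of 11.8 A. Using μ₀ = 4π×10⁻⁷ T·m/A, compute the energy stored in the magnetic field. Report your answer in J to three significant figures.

U ≈ 2290 J

A = πr² = π(1.730×10^-2 m)² = 9.402×10^-4 m².
L = μ₀μᵣN²A/ℓ = (4π×10⁻⁷)(1060)(2720)²(9.402×10^-4)/(0.282) = 32.86 H.
U = ½LI² = ½(32.86)(11.8)² = 2.288×10^3 J.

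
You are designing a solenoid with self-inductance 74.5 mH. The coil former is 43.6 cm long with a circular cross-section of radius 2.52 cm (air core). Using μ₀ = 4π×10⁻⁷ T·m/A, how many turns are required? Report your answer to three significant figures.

N ≈ 3600 turns

A = πr² = π(2.520×10^-2 m)² = 1.995×10^-3 m².
From L = μ₀N²A/ℓ, N = √(Lℓ / (μ₀A)).
N = √[(7.450×10^-2)(0.436) / ((4π×10⁻⁷)×1.995×10^-3)] = √(1.296×10^7) ≈ 3599.5.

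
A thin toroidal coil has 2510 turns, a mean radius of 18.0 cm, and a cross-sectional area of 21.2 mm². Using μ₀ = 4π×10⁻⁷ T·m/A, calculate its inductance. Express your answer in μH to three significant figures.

For a thin toroid, L = μ₀N²A/(2πR).
L = (4π×10⁻⁷)(2510)²(2.120×10^-5) / (2π×0.18 m) = 1.484×10^-4 H.

L ≈ 148 μH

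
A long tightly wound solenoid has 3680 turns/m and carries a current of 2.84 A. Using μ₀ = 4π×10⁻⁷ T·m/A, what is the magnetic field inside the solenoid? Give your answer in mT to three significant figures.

Inside a long solenoid, B = μ₀nI.
B = (4π×10⁻⁷)(3.680×10^3 m⁻¹)(2.84 A) = 1.313×10^-2 T.

B ≈ 13.1 mT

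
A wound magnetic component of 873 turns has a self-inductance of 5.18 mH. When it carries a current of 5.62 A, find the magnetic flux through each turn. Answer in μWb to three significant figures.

From L = NΦ_B/I, the flux per turn is Φ_B = LI/N.
Φ_B = (5.180×10^-3 H)(5.62 A)/873 = 3.3347×10^-5 Wb.

Φ_B ≈ 33.3 μWb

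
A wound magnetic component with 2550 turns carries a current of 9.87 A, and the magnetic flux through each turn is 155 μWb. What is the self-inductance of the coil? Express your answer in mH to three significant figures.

Self-inductance is defined by L = NΦ_B/I (flux linkage over current).
L = (2550)(1.550×10^-4 Wb)/(9.87 A) = 4.0046×10^-2 H.

L ≈ 40.0 mH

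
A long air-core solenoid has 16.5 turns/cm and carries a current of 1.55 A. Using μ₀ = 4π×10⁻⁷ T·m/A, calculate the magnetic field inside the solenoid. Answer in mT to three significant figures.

B ≈ 3.21 mT

Inside a long solenoid, B = μ₀nI.
B = (4π×10⁻⁷)(1.650×10^3 m⁻¹)(1.55 A) = 3.214×10^-3 T.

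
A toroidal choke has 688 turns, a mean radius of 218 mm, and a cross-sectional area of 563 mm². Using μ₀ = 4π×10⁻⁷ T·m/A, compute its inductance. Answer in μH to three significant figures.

For a thin toroid, L = μ₀N²A/(2πR).
L = (4π×10⁻⁷)(688)²(5.630×10^-4) / (2π×0.218 m) = 2.4449×10^-4 H.

L ≈ 244 μH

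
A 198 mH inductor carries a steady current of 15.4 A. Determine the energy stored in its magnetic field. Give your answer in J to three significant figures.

Stored magnetic energy: U = ½LI².
U = ½(0.198 H)(15.4 A)² = 23.48 J.

U ≈ 23.5 J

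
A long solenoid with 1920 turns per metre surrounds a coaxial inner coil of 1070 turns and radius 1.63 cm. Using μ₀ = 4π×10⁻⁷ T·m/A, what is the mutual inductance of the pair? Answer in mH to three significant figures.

The outer solenoid produces a uniform field B₁ = μ₀n₁I₁ across the inner coil,
so the flux linkage is N₂Φ = N₂B₁A₂ = μ₀n₁N₂A₂·I₁, giving M = μ₀n₁N₂A₂.
A₂ = πr² = π(1.630×10^-2 m)² = 8.347×10^-4 m².
M = (4π×10⁻⁷)(1920)(1070)(8.347×10^-4) = 2.1549×10^-3 H.

M ≈ 2.15 mH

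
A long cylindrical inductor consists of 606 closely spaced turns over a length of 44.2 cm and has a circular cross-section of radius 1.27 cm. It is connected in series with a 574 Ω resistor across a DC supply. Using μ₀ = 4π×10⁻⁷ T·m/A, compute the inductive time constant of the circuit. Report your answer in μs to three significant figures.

A = πr² = π(1.270×10^-2 m)² = 5.067×10^-4 m².
L = μ₀N²A/ℓ = (4π×10⁻⁷)(606)²(5.067×10^-4)/(0.442) = 5.290×10^-4 H.
τ = L/R = (5.290×10^-4)/(574) = 9.217×10^-7 s.

τ ≈ 0.922 μs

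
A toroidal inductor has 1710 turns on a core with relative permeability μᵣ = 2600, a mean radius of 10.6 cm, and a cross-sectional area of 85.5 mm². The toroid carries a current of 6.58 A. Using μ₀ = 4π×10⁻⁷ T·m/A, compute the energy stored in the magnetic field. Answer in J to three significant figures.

L = μ₀μᵣN²A/(2πR) = (4π×10⁻⁷)(2600)(1710)²(8.550×10^-5)/(2π×0.106) = 1.226 H.
U = ½LI² = ½(1.226)(6.58)² = 26.55 J.

U ≈ 26.6 J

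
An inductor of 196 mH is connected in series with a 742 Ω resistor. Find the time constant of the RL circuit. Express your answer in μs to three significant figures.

τ = L/R = (0.196 H)/(742 Ω) = 2.642×10^-4 s.

τ ≈ 264 μs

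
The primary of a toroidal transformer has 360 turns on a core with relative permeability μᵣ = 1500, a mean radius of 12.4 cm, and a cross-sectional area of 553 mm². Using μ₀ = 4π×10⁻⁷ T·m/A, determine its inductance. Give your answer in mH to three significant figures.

L ≈ 173 mH

For a thin toroid, L = μ₀μᵣN²A/(2πR).
L = (4π×10⁻⁷)(1500)(360)²(5.530×10^-4) / (2π×0.124 m) = 0.1734 H.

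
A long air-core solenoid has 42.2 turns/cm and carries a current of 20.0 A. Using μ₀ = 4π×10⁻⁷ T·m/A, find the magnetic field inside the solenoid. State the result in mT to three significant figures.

Inside a long solenoid, B = μ₀nI.
B = (4π×10⁻⁷)(4.220×10^3 m⁻¹)(20.0 A) = 0.1061 T.

B ≈ 106 mT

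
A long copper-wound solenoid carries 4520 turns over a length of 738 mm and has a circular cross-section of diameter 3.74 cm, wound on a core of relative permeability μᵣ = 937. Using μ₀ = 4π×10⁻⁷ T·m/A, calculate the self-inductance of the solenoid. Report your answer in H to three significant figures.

L ≈ 35.8 H

A = π(d/2)² = π(1.870×10^-2 m)² = 1.099×10^-3 m².
For a long solenoid, L = μ₀μᵣN²A/ℓ.
L = (4π×10⁻⁷)(937)(4520)²(1.099×10^-3)/(0.738 m) = 35.81 H.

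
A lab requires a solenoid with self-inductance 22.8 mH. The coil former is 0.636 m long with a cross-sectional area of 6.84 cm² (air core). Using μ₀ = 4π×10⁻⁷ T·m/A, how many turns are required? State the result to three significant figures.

A = 6.84 cm² = 6.840×10^-4 m².
From L = μ₀N²A/ℓ, N = √(Lℓ / (μ₀A)).
N = √[(2.280×10^-2)(0.636) / ((4π×10⁻⁷)×6.840×10^-4)] = √(1.687×10^7) ≈ 4107.4.

N ≈ 4110 turns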